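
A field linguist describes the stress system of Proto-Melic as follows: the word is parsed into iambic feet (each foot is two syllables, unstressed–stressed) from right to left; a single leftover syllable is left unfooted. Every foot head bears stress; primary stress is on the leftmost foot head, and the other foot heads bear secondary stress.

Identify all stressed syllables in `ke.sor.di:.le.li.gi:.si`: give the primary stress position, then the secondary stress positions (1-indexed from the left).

Parse right to left into iambic (σˈσ) feet: ke (sor.ˈdi:) (le.ˈli) (gi:.ˈsi). Syllable 1 is left unfooted.
Foot heads (stressed positions): 3, 5, 7.
End Rule Leftmost: primary stress on the leftmost head = syllable 3.
Secondary stress on 5, 7: ke.sor.ˈdi:.le.ˌli.gi:.ˌsi.

primary 3, secondary 5, 7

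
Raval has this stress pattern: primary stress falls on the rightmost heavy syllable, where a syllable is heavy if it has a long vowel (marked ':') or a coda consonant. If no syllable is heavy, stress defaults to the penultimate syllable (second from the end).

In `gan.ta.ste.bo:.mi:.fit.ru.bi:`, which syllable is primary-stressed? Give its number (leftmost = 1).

8

Weights: 1 gan H, 2 ta L, 3 ste L, 4 bo: H, 5 mi: H, 6 fit H, 7 ru L, 8 bi: H.
Heavy syllables in the domain: 1, 4, 5, 6, 8. The rightmost is syllable 8 (bi:).
Primary stress: syllable 8 → gan.ta.ste.bo:.mi:.fit.ru.ˈbi:.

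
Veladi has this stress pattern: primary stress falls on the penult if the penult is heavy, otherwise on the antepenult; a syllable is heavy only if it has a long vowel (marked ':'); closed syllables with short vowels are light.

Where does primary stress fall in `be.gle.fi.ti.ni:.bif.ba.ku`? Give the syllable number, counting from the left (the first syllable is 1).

Weights: 6 bif L, 7 ba L, 8 ku L.
The penult (syllable 7, ba) is light, so stress falls on the antepenult (syllable 6, bif).
Primary stress: syllable 6 → be.gle.fi.ti.ni:.ˈbif.ba.ku.

6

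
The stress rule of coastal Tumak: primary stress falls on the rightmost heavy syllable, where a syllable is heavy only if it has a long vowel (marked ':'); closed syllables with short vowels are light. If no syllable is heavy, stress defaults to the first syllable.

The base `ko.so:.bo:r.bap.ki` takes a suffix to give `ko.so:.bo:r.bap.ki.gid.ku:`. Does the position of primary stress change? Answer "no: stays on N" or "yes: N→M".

yes: 3→7

Base `ko.so:.bo:r.bap.ki` (5 syllables):
  Weights: 1 ko L, 2 so: H, 3 bo:r H, 4 bap L, 5 ki L.
  Heavy syllables in the domain: 2, 3. The rightmost is syllable 3 (bo:r).
  → primary stress on syllable 3.
Suffixed `ko.so:.bo:r.bap.ki.gid.ku:` (7 syllables):
  Weights: 1 ko L, 2 so: H, 3 bo:r H, 4 bap L, 5 ki L, 6 gid L, 7 ku: H.
  Heavy syllables in the domain: 2, 3, 7. The rightmost is syllable 7 (ku:).
  → primary stress on syllable 7.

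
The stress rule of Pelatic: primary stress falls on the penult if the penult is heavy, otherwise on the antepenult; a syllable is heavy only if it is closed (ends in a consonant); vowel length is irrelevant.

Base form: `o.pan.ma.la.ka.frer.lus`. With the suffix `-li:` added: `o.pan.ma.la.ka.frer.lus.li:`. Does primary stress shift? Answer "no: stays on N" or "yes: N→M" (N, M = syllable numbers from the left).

Base `o.pan.ma.la.ka.frer.lus` (7 syllables):
  Weights: 5 ka L, 6 frer H, 7 lus H.
  The penult (syllable 6, frer) is heavy, so it takes stress.
  → primary stress on syllable 6.
Suffixed `o.pan.ma.la.ka.frer.lus.li:` (8 syllables):
  Weights: 6 frer H, 7 lus H, 8 li: L.
  The penult (syllable 7, lus) is heavy, so it takes stress.
  → primary stress on syllable 7.

yes: 6→7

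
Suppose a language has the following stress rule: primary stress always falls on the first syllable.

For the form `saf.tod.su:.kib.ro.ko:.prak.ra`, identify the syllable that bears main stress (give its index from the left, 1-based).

1

The word has 8 syllables; the first syllable is syllable 1 (saf).
Primary stress: syllable 1 → ˈsaf.tod.su:.kib.ro.ko:.prak.ra.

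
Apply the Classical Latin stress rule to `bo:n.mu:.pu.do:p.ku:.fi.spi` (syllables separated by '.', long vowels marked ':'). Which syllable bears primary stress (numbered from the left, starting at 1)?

Classical Latin: stress the penult if heavy (long vowel or closed), else the antepenult.
Weights: 5 ku: H, 6 fi L, 7 spi L.
The penult (syllable 6, fi) is light, so stress falls on the antepenult (syllable 5, ku:).
Stress on syllable 5: bo:n.mu:.pu.do:p.ˈku:.fi.spi.

5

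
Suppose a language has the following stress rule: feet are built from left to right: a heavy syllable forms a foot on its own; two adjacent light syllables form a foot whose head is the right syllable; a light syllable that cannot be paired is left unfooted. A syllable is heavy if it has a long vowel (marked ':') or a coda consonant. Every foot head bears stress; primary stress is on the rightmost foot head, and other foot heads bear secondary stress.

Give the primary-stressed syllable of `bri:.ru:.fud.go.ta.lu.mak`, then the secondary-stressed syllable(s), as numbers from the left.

Weights: 1 bri: H, 2 ru: H, 3 fud H, 4 go L, 5 ta L, 6 lu L, 7 mak H.
Parse left to right (heavy = foot alone; LL = one foot; stranded L unfooted): (ˈbri:) (ˈru:) (ˈfud) (go.ˈta) lu (ˈmak).
Foot heads: 1, 2, 3, 5, 7.
Primary stress on the rightmost head = syllable 7.
Secondary stress on 1, 2, 3, 5: ˌbri:.ˌru:.ˌfud.go.ˌta.lu.ˈmak.

primary 7, secondary 1, 2, 3, 5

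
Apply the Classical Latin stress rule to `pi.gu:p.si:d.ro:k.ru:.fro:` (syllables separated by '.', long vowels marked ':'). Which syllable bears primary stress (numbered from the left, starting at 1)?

5

Classical Latin: stress the penult if heavy (long vowel or closed), else the antepenult.
Weights: 4 ro:k H, 5 ru: H, 6 fro: H.
The penult (syllable 5, ru:) is heavy, so it takes stress.
Stress on syllable 5: pi.gu:p.si:d.ro:k.ˈru:.fro:.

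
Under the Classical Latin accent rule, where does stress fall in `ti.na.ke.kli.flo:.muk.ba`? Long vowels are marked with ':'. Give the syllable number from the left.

6

Classical Latin: stress the penult if heavy (long vowel or closed), else the antepenult.
Weights: 5 flo: H, 6 muk H, 7 ba L.
The penult (syllable 6, muk) is heavy, so it takes stress.
Stress on syllable 6: ti.na.ke.kli.flo:.ˈmuk.ba.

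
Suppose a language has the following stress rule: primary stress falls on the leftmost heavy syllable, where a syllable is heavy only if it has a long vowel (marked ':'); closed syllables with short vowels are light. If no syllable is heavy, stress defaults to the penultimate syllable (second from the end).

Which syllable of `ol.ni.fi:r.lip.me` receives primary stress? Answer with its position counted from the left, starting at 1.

Weights: 1 ol L, 2 ni L, 3 fi:r H, 4 lip L, 5 me L.
Heavy syllables in the domain: 3. The leftmost is syllable 3 (fi:r).
Primary stress: syllable 3 → ol.ni.ˈfi:r.lip.me.

3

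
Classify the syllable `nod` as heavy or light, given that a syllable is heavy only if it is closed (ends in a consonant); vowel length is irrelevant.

`nod`: short vowel, closed (coda /d/). Closed (coda /d/) → heavy.

heavy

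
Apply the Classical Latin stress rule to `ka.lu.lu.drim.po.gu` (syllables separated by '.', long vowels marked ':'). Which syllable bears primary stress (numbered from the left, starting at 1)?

4

Classical Latin: stress the penult if heavy (long vowel or closed), else the antepenult.
Weights: 4 drim H, 5 po L, 6 gu L.
The penult (syllable 5, po) is light, so stress falls on the antepenult (syllable 4, drim).
Stress on syllable 4: ka.lu.lu.ˈdrim.po.gu.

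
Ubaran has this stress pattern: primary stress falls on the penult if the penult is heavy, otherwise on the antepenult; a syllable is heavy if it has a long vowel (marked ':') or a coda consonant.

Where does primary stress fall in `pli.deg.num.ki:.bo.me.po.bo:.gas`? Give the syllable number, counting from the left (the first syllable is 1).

Weights: 7 po L, 8 bo: H, 9 gas H.
The penult (syllable 8, bo:) is heavy, so it takes stress.
Primary stress: syllable 8 → pli.deg.num.ki:.bo.me.po.ˈbo:.gas.

8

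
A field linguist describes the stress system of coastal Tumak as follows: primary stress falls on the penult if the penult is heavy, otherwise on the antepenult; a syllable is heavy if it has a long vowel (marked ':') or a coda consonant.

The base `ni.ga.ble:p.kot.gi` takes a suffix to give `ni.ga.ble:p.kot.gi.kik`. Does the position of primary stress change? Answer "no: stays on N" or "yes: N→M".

no: stays on 4

Base `ni.ga.ble:p.kot.gi` (5 syllables):
  Weights: 3 ble:p H, 4 kot H, 5 gi L.
  The penult (syllable 4, kot) is heavy, so it takes stress.
  → primary stress on syllable 4.
Suffixed `ni.ga.ble:p.kot.gi.kik` (6 syllables):
  Weights: 4 kot H, 5 gi L, 6 kik H.
  The penult (syllable 5, gi) is light, so stress falls on the antepenult (syllable 4, kot).
  → primary stress on syllable 4.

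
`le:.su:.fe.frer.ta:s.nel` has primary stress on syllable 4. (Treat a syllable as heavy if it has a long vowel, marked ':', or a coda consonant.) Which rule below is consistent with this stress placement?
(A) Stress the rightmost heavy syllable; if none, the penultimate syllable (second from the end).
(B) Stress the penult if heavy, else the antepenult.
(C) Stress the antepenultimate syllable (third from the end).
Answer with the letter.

C

Rule A → syllable 6 (observed: 4).
Rule B → syllable 5 (observed: 4).
Rule C → syllable 4 ✓.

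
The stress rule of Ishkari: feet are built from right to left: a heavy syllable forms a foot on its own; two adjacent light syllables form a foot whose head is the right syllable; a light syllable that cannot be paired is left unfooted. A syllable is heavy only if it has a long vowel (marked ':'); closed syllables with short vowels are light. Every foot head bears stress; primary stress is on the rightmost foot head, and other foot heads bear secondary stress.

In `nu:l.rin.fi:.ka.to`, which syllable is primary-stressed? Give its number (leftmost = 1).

Weights: 1 nu:l H, 2 rin L, 3 fi: H, 4 ka L, 5 to L.
Parse right to left (heavy = foot alone; LL = one foot; stranded L unfooted): (ˈnu:l) rin (ˈfi:) (ka.ˈto).
Foot heads: 1, 3, 5.
Primary stress on the rightmost head = syllable 5.
Primary stress: syllable 5 → nu:l.rin.fi:.ka.ˈto.

5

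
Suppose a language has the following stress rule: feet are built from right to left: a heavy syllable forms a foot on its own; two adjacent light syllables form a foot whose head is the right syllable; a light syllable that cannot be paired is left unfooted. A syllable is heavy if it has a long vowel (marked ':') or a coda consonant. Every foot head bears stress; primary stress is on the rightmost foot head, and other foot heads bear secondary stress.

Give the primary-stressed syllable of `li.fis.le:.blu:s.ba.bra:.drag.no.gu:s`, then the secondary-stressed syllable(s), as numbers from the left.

primary 9, secondary 2, 3, 4, 6, 7

Weights: 1 li L, 2 fis H, 3 le: H, 4 blu:s H, 5 ba L, 6 bra: H, 7 drag H, 8 no L, 9 gu:s H.
Parse right to left (heavy = foot alone; LL = one foot; stranded L unfooted): li (ˈfis) (ˈle:) (ˈblu:s) ba (ˈbra:) (ˈdrag) no (ˈgu:s).
Foot heads: 2, 3, 4, 6, 7, 9.
Primary stress on the rightmost head = syllable 9.
Secondary stress on 2, 3, 4, 6, 7: li.ˌfis.ˌle:.ˌblu:s.ba.ˌbra:.ˌdrag.no.ˈgu:s.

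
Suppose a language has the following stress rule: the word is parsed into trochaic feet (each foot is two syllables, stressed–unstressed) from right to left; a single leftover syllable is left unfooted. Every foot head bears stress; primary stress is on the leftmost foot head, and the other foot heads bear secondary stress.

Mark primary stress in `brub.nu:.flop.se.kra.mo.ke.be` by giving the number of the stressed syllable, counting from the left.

Parse right to left into trochaic (ˈσσ) feet: (ˈbrub.nu:) (ˈflop.se) (ˈkra.mo) (ˈke.be).
Foot heads (stressed positions): 1, 3, 5, 7.
End Rule Leftmost: primary stress on the leftmost head = syllable 1.
Primary stress: syllable 1 → ˈbrub.nu:.flop.se.kra.mo.ke.be.

1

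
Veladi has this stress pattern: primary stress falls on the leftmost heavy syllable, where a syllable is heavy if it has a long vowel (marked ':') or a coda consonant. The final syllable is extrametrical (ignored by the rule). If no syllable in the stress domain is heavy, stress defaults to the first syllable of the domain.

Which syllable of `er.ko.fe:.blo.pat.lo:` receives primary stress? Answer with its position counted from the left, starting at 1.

The final syllable (6, lo:) is extrametrical; the stress domain is syllables 1–5.
Weights: 1 er H, 2 ko L, 3 fe: H, 4 blo L, 5 pat H.
Heavy syllables in the domain: 1, 3, 5. The leftmost is syllable 1 (er).
Primary stress: syllable 1 → ˈer.ko.fe:.blo.pat.lo:.

1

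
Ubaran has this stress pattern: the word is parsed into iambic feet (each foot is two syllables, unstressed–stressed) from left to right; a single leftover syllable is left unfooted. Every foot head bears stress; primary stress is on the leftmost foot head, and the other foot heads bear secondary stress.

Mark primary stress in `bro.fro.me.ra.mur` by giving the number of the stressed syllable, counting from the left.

Parse left to right into iambic (σˈσ) feet: (bro.ˈfro) (me.ˈra) mur. Syllable 5 is left unfooted.
Foot heads (stressed positions): 2, 4.
End Rule Leftmost: primary stress on the leftmost head = syllable 2.
Primary stress: syllable 2 → bro.ˈfro.me.ra.mur.

2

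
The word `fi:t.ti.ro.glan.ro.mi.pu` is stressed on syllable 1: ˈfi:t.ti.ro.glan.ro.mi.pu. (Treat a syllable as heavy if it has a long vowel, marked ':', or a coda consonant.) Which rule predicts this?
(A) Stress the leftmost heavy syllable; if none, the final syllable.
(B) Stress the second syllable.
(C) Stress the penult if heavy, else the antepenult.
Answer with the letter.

A

Rule A → syllable 1 ✓.
Rule B → syllable 2 (observed: 1).
Rule C → syllable 5 (observed: 1).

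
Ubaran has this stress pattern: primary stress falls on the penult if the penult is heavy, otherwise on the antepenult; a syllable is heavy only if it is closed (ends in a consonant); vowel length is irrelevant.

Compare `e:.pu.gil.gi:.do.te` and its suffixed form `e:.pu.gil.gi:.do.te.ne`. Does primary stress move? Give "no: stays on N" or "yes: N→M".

Base `e:.pu.gil.gi:.do.te` (6 syllables):
  Weights: 4 gi: L, 5 do L, 6 te L.
  The penult (syllable 5, do) is light, so stress falls on the antepenult (syllable 4, gi:).
  → primary stress on syllable 4.
Suffixed `e:.pu.gil.gi:.do.te.ne` (7 syllables):
  Weights: 5 do L, 6 te L, 7 ne L.
  The penult (syllable 6, te) is light, so stress falls on the antepenult (syllable 5, do).
  → primary stress on syllable 5.

yes: 4→5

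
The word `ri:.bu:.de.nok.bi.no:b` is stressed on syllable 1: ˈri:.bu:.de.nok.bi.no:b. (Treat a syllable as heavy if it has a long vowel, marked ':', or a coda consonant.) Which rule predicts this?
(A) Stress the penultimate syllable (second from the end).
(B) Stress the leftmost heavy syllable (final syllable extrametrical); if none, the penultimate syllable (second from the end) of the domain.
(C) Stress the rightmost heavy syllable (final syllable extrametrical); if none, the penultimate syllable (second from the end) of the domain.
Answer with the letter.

Rule A → syllable 5 (observed: 1).
Rule B → syllable 1 ✓.
Rule C → syllable 4 (observed: 1).

B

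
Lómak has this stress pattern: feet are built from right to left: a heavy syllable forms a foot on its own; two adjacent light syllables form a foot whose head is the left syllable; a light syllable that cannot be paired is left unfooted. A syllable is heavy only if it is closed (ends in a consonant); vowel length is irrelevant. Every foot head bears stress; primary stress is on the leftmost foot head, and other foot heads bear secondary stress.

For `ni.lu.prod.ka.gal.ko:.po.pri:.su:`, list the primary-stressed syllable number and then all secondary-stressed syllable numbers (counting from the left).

Weights: 1 ni L, 2 lu L, 3 prod H, 4 ka L, 5 gal H, 6 ko: L, 7 po L, 8 pri: L, 9 su: L.
Parse right to left (heavy = foot alone; LL = one foot; stranded L unfooted): (ˈni.lu) (ˈprod) ka (ˈgal) (ˈko:.po) (ˈpri:.su:).
Foot heads: 1, 3, 5, 6, 8.
Primary stress on the leftmost head = syllable 1.
Secondary stress on 3, 5, 6, 8: ˈni.lu.ˌprod.ka.ˌgal.ˌko:.po.ˌpri:.su:.

primary 1, secondary 3, 5, 6, 8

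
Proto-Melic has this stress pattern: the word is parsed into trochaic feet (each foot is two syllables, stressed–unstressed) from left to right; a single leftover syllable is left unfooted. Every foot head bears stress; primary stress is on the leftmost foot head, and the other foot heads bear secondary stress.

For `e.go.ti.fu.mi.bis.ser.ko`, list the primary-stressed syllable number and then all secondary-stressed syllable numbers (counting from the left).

primary 1, secondary 3, 5, 7

Parse left to right into trochaic (ˈσσ) feet: (ˈe.go) (ˈti.fu) (ˈmi.bis) (ˈser.ko).
Foot heads (stressed positions): 1, 3, 5, 7.
End Rule Leftmost: primary stress on the leftmost head = syllable 1.
Secondary stress on 3, 5, 7: ˈe.go.ˌti.fu.ˌmi.bis.ˌser.ko.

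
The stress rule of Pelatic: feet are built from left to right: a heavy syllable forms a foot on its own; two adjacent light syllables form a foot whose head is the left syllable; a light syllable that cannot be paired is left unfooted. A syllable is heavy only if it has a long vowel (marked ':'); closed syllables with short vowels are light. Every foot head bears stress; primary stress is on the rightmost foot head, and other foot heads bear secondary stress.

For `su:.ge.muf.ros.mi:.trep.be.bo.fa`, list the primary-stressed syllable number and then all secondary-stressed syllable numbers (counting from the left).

primary 8, secondary 1, 2, 5, 6

Weights: 1 su: H, 2 ge L, 3 muf L, 4 ros L, 5 mi: H, 6 trep L, 7 be L, 8 bo L, 9 fa L.
Parse left to right (heavy = foot alone; LL = one foot; stranded L unfooted): (ˈsu:) (ˈge.muf) ros (ˈmi:) (ˈtrep.be) (ˈbo.fa).
Foot heads: 1, 2, 5, 6, 8.
Primary stress on the rightmost head = syllable 8.
Secondary stress on 1, 2, 5, 6: ˌsu:.ˌge.muf.ros.ˌmi:.ˌtrep.be.ˈbo.fa.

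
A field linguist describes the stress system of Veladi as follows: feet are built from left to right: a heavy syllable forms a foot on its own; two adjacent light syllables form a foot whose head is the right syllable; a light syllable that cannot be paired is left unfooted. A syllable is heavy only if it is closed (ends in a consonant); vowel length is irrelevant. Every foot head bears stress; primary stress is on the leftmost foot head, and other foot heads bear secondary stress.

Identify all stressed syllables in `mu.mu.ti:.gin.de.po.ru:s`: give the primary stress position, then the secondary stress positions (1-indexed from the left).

primary 2, secondary 4, 6, 7

Weights: 1 mu L, 2 mu L, 3 ti: L, 4 gin H, 5 de L, 6 po L, 7 ru:s H.
Parse left to right (heavy = foot alone; LL = one foot; stranded L unfooted): (mu.ˈmu) ti: (ˈgin) (de.ˈpo) (ˈru:s).
Foot heads: 2, 4, 6, 7.
Primary stress on the leftmost head = syllable 2.
Secondary stress on 4, 6, 7: mu.ˈmu.ti:.ˌgin.de.ˌpo.ˌru:s.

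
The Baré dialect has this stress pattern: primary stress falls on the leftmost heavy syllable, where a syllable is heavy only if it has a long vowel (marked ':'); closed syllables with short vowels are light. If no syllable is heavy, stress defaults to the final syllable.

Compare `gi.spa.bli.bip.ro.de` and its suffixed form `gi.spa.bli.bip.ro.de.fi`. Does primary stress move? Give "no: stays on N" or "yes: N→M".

yes: 6→7

Base `gi.spa.bli.bip.ro.de` (6 syllables):
  Weights: 1 gi L, 2 spa L, 3 bli L, 4 bip L, 5 ro L, 6 de L.
  No heavy syllable in the domain; default to the final syllable = syllable 6.
  → primary stress on syllable 6.
Suffixed `gi.spa.bli.bip.ro.de.fi` (7 syllables):
  Weights: 1 gi L, 2 spa L, 3 bli L, 4 bip L, 5 ro L, 6 de L, 7 fi L.
  No heavy syllable in the domain; default to the final syllable = syllable 7.
  → primary stress on syllable 7.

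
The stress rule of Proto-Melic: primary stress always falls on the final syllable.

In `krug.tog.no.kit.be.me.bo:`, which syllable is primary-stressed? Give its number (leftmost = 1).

The word has 7 syllables; the final syllable is syllable 7 (bo:).
Primary stress: syllable 7 → krug.tog.no.kit.be.me.ˈbo:.

7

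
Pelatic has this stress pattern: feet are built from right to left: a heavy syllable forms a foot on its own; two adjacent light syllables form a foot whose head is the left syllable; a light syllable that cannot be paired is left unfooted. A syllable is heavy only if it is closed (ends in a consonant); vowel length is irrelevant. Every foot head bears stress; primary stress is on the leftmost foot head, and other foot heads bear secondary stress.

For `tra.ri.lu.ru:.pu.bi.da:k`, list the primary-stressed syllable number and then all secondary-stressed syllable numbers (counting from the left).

Weights: 1 tra L, 2 ri L, 3 lu L, 4 ru: L, 5 pu L, 6 bi L, 7 da:k H.
Parse right to left (heavy = foot alone; LL = one foot; stranded L unfooted): (ˈtra.ri) (ˈlu.ru:) (ˈpu.bi) (ˈda:k).
Foot heads: 1, 3, 5, 7.
Primary stress on the leftmost head = syllable 1.
Secondary stress on 3, 5, 7: ˈtra.ri.ˌlu.ru:.ˌpu.bi.ˌda:k.

primary 1, secondary 3, 5, 7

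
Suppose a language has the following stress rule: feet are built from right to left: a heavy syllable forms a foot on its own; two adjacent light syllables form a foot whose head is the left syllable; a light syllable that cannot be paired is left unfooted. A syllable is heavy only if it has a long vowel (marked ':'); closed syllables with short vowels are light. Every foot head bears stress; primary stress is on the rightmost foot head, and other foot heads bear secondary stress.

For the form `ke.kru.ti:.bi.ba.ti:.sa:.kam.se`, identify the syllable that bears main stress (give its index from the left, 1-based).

Weights: 1 ke L, 2 kru L, 3 ti: H, 4 bi L, 5 ba L, 6 ti: H, 7 sa: H, 8 kam L, 9 se L.
Parse right to left (heavy = foot alone; LL = one foot; stranded L unfooted): (ˈke.kru) (ˈti:) (ˈbi.ba) (ˈti:) (ˈsa:) (ˈkam.se).
Foot heads: 1, 3, 4, 6, 7, 8.
Primary stress on the rightmost head = syllable 8.
Primary stress: syllable 8 → ke.kru.ti:.bi.ba.ti:.sa:.ˈkam.se.

8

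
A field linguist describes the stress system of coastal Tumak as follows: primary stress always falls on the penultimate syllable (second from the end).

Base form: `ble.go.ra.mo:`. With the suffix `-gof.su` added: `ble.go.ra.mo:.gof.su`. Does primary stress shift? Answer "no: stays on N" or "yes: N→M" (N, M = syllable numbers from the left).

Base `ble.go.ra.mo:` (4 syllables):
  The word has 4 syllables; the penultimate syllable (second from the end) is syllable 3 (ra).
  → primary stress on syllable 3.
Suffixed `ble.go.ra.mo:.gof.su` (6 syllables):
  The word has 6 syllables; the penultimate syllable (second from the end) is syllable 5 (gof).
  → primary stress on syllable 5.

yes: 3→5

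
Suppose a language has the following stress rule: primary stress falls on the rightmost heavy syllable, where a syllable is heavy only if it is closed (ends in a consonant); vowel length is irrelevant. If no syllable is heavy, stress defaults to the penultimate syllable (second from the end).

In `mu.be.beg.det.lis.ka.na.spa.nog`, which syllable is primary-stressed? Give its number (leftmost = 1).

Weights: 1 mu L, 2 be L, 3 beg H, 4 det H, 5 lis H, 6 ka L, 7 na L, 8 spa L, 9 nog H.
Heavy syllables in the domain: 3, 4, 5, 9. The rightmost is syllable 9 (nog).
Primary stress: syllable 9 → mu.be.beg.det.lis.ka.na.spa.ˈnog.

9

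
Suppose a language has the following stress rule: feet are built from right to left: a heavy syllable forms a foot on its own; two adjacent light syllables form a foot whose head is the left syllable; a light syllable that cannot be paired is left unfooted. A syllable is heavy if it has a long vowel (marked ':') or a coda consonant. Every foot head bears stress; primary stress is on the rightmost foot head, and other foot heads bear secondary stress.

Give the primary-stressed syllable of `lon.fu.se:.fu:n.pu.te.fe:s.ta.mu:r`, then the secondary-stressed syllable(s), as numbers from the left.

Weights: 1 lon H, 2 fu L, 3 se: H, 4 fu:n H, 5 pu L, 6 te L, 7 fe:s H, 8 ta L, 9 mu:r H.
Parse right to left (heavy = foot alone; LL = one foot; stranded L unfooted): (ˈlon) fu (ˈse:) (ˈfu:n) (ˈpu.te) (ˈfe:s) ta (ˈmu:r).
Foot heads: 1, 3, 4, 5, 7, 9.
Primary stress on the rightmost head = syllable 9.
Secondary stress on 1, 3, 4, 5, 7: ˌlon.fu.ˌse:.ˌfu:n.ˌpu.te.ˌfe:s.ta.ˈmu:r.

primary 9, secondary 1, 3, 4, 5, 7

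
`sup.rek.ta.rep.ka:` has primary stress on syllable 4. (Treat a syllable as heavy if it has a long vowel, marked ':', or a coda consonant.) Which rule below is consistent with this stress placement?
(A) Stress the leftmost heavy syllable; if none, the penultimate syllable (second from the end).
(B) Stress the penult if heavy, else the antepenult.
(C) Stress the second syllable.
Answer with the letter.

Rule A → syllable 1 (observed: 4).
Rule B → syllable 4 ✓.
Rule C → syllable 2 (observed: 4).

B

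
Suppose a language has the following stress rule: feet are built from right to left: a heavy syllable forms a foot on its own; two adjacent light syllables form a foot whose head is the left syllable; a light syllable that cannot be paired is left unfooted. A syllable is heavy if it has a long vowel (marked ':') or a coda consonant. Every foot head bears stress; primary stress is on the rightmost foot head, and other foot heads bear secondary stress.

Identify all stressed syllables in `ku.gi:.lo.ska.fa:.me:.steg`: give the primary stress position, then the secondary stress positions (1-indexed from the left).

primary 7, secondary 2, 3, 5, 6

Weights: 1 ku L, 2 gi: H, 3 lo L, 4 ska L, 5 fa: H, 6 me: H, 7 steg H.
Parse right to left (heavy = foot alone; LL = one foot; stranded L unfooted): ku (ˈgi:) (ˈlo.ska) (ˈfa:) (ˈme:) (ˈsteg).
Foot heads: 2, 3, 5, 6, 7.
Primary stress on the rightmost head = syllable 7.
Secondary stress on 2, 3, 5, 6: ku.ˌgi:.ˌlo.ska.ˌfa:.ˌme:.ˈsteg.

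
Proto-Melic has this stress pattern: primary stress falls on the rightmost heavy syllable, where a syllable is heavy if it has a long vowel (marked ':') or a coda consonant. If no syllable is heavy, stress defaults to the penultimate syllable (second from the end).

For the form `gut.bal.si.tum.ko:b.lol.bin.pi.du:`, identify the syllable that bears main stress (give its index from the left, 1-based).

9

Weights: 1 gut H, 2 bal H, 3 si L, 4 tum H, 5 ko:b H, 6 lol H, 7 bin H, 8 pi L, 9 du: H.
Heavy syllables in the domain: 1, 2, 4, 5, 6, 7, 9. The rightmost is syllable 9 (du:).
Primary stress: syllable 9 → gut.bal.si.tum.ko:b.lol.bin.pi.ˈdu:.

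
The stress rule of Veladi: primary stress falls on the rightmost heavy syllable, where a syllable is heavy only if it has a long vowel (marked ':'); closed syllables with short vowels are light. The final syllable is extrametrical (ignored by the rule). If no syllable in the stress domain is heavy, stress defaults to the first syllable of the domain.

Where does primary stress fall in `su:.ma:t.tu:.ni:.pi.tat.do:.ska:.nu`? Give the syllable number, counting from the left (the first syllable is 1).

8

The final syllable (9, nu) is extrametrical; the stress domain is syllables 1–8.
Weights: 1 su: H, 2 ma:t H, 3 tu: H, 4 ni: H, 5 pi L, 6 tat L, 7 do: H, 8 ska: H.
Heavy syllables in the domain: 1, 2, 3, 4, 7, 8. The rightmost is syllable 8 (ska:).
Primary stress: syllable 8 → su:.ma:t.tu:.ni:.pi.tat.do:.ˈska:.nu.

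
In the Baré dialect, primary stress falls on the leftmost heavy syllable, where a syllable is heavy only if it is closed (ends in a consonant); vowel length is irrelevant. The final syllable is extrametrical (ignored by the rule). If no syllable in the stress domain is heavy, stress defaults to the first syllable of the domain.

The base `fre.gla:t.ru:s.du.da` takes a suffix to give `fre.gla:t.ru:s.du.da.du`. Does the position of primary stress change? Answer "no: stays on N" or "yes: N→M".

no: stays on 2

Base `fre.gla:t.ru:s.du.da` (5 syllables):
  The final syllable (5, da) is extrametrical; the stress domain is syllables 1–4.
  Weights: 1 fre L, 2 gla:t H, 3 ru:s H, 4 du L.
  Heavy syllables in the domain: 2, 3. The leftmost is syllable 2 (gla:t).
  → primary stress on syllable 2.
Suffixed `fre.gla:t.ru:s.du.da.du` (6 syllables):
  The final syllable (6, du) is extrametrical; the stress domain is syllables 1–5.
  Weights: 1 fre L, 2 gla:t H, 3 ru:s H, 4 du L, 5 da L.
  Heavy syllables in the domain: 2, 3. The leftmost is syllable 2 (gla:t).
  → primary stress on syllable 2.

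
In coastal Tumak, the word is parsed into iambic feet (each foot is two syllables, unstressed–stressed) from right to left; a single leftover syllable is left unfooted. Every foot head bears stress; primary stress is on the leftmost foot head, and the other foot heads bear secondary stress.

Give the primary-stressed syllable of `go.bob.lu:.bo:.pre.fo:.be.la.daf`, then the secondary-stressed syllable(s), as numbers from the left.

primary 3, secondary 5, 7, 9

Parse right to left into iambic (σˈσ) feet: go (bob.ˈlu:) (bo:.ˈpre) (fo:.ˈbe) (la.ˈdaf). Syllable 1 is left unfooted.
Foot heads (stressed positions): 3, 5, 7, 9.
End Rule Leftmost: primary stress on the leftmost head = syllable 3.
Secondary stress on 5, 7, 9: go.bob.ˈlu:.bo:.ˌpre.fo:.ˌbe.la.ˌdaf.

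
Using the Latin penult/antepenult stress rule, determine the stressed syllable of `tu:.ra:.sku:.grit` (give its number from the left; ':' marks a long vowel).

3

Classical Latin: stress the penult if heavy (long vowel or closed), else the antepenult.
Weights: 2 ra: H, 3 sku: H, 4 grit H.
The penult (syllable 3, sku:) is heavy, so it takes stress.
Stress on syllable 3: tu:.ra:.ˈsku:.grit.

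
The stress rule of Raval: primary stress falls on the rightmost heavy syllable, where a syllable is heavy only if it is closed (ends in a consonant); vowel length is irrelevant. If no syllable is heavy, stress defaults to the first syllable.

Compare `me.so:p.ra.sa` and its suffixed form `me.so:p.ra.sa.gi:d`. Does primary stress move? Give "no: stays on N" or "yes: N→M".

yes: 2→5

Base `me.so:p.ra.sa` (4 syllables):
  Weights: 1 me L, 2 so:p H, 3 ra L, 4 sa L.
  Heavy syllables in the domain: 2. The rightmost is syllable 2 (so:p).
  → primary stress on syllable 2.
Suffixed `me.so:p.ra.sa.gi:d` (5 syllables):
  Weights: 1 me L, 2 so:p H, 3 ra L, 4 sa L, 5 gi:d H.
  Heavy syllables in the domain: 2, 5. The rightmost is syllable 5 (gi:d).
  → primary stress on syllable 5.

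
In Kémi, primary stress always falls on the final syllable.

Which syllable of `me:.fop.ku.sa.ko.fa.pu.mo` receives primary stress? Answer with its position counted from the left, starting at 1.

The word has 8 syllables; the final syllable is syllable 8 (mo).
Primary stress: syllable 8 → me:.fop.ku.sa.ko.fa.pu.ˈmo.

8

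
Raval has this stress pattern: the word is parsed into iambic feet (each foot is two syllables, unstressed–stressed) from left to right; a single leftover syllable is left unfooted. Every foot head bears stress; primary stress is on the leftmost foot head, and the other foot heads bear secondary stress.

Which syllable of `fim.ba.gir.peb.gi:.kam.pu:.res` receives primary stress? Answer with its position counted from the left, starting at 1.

Parse left to right into iambic (σˈσ) feet: (fim.ˈba) (gir.ˈpeb) (gi:.ˈkam) (pu:.ˈres).
Foot heads (stressed positions): 2, 4, 6, 8.
End Rule Leftmost: primary stress on the leftmost head = syllable 2.
Primary stress: syllable 2 → fim.ˈba.gir.peb.gi:.kam.pu:.res.

2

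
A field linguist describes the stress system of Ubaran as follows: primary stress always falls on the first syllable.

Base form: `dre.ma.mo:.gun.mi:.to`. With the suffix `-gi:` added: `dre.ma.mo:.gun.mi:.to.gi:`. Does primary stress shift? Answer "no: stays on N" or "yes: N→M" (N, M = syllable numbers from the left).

no: stays on 1

Base `dre.ma.mo:.gun.mi:.to` (6 syllables):
  The word has 6 syllables; the first syllable is syllable 1 (dre).
  → primary stress on syllable 1.
Suffixed `dre.ma.mo:.gun.mi:.to.gi:` (7 syllables):
  The word has 7 syllables; the first syllable is syllable 1 (dre).
  → primary stress on syllable 1.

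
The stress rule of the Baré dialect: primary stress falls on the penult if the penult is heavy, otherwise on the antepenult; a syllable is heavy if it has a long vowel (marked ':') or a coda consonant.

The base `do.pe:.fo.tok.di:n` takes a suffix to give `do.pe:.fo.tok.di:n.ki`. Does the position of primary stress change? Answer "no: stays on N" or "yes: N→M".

yes: 4→5

Base `do.pe:.fo.tok.di:n` (5 syllables):
  Weights: 3 fo L, 4 tok H, 5 di:n H.
  The penult (syllable 4, tok) is heavy, so it takes stress.
  → primary stress on syllable 4.
Suffixed `do.pe:.fo.tok.di:n.ki` (6 syllables):
  Weights: 4 tok H, 5 di:n H, 6 ki L.
  The penult (syllable 5, di:n) is heavy, so it takes stress.
  → primary stress on syllable 5.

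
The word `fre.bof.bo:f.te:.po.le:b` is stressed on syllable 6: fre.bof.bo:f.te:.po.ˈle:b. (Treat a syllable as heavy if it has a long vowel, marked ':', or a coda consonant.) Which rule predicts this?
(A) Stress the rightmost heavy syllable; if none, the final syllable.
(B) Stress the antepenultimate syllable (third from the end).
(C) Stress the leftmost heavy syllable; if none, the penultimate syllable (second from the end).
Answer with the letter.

A

Rule A → syllable 6 ✓.
Rule B → syllable 4 (observed: 6).
Rule C → syllable 2 (observed: 6).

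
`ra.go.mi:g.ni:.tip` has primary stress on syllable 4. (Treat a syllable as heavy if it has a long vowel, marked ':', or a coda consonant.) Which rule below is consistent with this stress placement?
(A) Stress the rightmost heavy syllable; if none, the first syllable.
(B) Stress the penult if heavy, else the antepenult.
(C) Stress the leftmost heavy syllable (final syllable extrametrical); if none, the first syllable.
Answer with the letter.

B

Rule A → syllable 5 (observed: 4).
Rule B → syllable 4 ✓.
Rule C → syllable 3 (observed: 4).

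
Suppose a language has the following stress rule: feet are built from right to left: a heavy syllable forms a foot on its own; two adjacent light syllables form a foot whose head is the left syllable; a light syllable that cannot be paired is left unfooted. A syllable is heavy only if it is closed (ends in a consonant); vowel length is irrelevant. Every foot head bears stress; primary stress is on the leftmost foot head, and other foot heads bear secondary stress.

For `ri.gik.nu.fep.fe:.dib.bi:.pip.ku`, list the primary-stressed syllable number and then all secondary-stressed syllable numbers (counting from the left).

primary 2, secondary 4, 6, 8

Weights: 1 ri L, 2 gik H, 3 nu L, 4 fep H, 5 fe: L, 6 dib H, 7 bi: L, 8 pip H, 9 ku L.
Parse right to left (heavy = foot alone; LL = one foot; stranded L unfooted): ri (ˈgik) nu (ˈfep) fe: (ˈdib) bi: (ˈpip) ku.
Foot heads: 2, 4, 6, 8.
Primary stress on the leftmost head = syllable 2.
Secondary stress on 4, 6, 8: ri.ˈgik.nu.ˌfep.fe:.ˌdib.bi:.ˌpip.ku.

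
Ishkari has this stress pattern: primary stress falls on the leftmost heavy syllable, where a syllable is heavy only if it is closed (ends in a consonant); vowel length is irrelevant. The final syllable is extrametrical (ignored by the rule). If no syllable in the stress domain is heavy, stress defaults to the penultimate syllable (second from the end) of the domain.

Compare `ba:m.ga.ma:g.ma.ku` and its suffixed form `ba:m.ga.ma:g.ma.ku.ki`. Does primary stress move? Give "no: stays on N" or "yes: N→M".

Base `ba:m.ga.ma:g.ma.ku` (5 syllables):
  The final syllable (5, ku) is extrametrical; the stress domain is syllables 1–4.
  Weights: 1 ba:m H, 2 ga L, 3 ma:g H, 4 ma L.
  Heavy syllables in the domain: 1, 3. The leftmost is syllable 1 (ba:m).
  → primary stress on syllable 1.
Suffixed `ba:m.ga.ma:g.ma.ku.ki` (6 syllables):
  The final syllable (6, ki) is extrametrical; the stress domain is syllables 1–5.
  Weights: 1 ba:m H, 2 ga L, 3 ma:g H, 4 ma L, 5 ku L.
  Heavy syllables in the domain: 1, 3. The leftmost is syllable 1 (ba:m).
  → primary stress on syllable 1.

no: stays on 1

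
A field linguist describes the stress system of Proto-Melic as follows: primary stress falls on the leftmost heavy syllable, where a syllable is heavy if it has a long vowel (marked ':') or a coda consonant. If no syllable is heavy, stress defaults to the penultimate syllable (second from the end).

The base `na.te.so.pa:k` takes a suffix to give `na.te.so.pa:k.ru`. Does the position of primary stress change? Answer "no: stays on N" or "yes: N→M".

Base `na.te.so.pa:k` (4 syllables):
  Weights: 1 na L, 2 te L, 3 so L, 4 pa:k H.
  Heavy syllables in the domain: 4. The leftmost is syllable 4 (pa:k).
  → primary stress on syllable 4.
Suffixed `na.te.so.pa:k.ru` (5 syllables):
  Weights: 1 na L, 2 te L, 3 so L, 4 pa:k H, 5 ru L.
  Heavy syllables in the domain: 4. The leftmost is syllable 4 (pa:k).
  → primary stress on syllable 4.

no: stays on 4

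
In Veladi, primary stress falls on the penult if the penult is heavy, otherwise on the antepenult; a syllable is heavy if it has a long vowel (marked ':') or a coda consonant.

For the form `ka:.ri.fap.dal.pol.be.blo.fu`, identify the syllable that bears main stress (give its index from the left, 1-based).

Weights: 6 be L, 7 blo L, 8 fu L.
The penult (syllable 7, blo) is light, so stress falls on the antepenult (syllable 6, be).
Primary stress: syllable 6 → ka:.ri.fap.dal.pol.ˈbe.blo.fu.

6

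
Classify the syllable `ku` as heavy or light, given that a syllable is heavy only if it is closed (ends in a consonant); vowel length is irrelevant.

light

`ku`: short vowel, open (no coda). Open (no coda) → light.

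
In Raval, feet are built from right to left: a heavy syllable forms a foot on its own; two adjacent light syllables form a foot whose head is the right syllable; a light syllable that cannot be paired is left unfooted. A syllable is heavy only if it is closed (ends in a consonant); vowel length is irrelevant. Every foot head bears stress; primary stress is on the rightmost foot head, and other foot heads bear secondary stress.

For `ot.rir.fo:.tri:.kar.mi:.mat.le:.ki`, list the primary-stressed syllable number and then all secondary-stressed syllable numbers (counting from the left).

primary 9, secondary 1, 2, 4, 5, 7

Weights: 1 ot H, 2 rir H, 3 fo: L, 4 tri: L, 5 kar H, 6 mi: L, 7 mat H, 8 le: L, 9 ki L.
Parse right to left (heavy = foot alone; LL = one foot; stranded L unfooted): (ˈot) (ˈrir) (fo:.ˈtri:) (ˈkar) mi: (ˈmat) (le:.ˈki).
Foot heads: 1, 2, 4, 5, 7, 9.
Primary stress on the rightmost head = syllable 9.
Secondary stress on 1, 2, 4, 5, 7: ˌot.ˌrir.fo:.ˌtri:.ˌkar.mi:.ˌmat.le:.ˈki.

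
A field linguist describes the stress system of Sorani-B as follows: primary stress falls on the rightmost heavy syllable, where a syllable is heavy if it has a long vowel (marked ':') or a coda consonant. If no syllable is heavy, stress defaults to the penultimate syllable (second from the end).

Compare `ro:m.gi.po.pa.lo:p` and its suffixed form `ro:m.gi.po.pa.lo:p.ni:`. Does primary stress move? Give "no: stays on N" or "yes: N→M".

yes: 5→6

Base `ro:m.gi.po.pa.lo:p` (5 syllables):
  Weights: 1 ro:m H, 2 gi L, 3 po L, 4 pa L, 5 lo:p H.
  Heavy syllables in the domain: 1, 5. The rightmost is syllable 5 (lo:p).
  → primary stress on syllable 5.
Suffixed `ro:m.gi.po.pa.lo:p.ni:` (6 syllables):
  Weights: 1 ro:m H, 2 gi L, 3 po L, 4 pa L, 5 lo:p H, 6 ni: H.
  Heavy syllables in the domain: 1, 5, 6. The rightmost is syllable 6 (ni:).
  → primary stress on syllable 6.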